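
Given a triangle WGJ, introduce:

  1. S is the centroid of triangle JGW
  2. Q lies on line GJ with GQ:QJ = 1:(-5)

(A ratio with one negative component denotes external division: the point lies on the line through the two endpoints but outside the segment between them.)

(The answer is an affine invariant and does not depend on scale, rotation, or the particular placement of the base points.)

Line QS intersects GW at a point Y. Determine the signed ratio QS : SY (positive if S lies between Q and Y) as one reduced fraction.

QS:SY = -7/4

Assign W = (0, 0), G = (1, 0), J = (0, 1) — the answer is frame-independent, so this choice is without loss of generality.
1. S is the centroid of triangle JGW ⇒ S = (1/3, 1/3)
2. Q lies on line GJ with GQ:QJ = 1:(-5) ⇒ Q = (5/4, -1/4)
line QS meets GW at Y = (6/7, 0)
S = Q + t·(Y−Q) with t = 7/3, so QS:SY = 7/3:-4/3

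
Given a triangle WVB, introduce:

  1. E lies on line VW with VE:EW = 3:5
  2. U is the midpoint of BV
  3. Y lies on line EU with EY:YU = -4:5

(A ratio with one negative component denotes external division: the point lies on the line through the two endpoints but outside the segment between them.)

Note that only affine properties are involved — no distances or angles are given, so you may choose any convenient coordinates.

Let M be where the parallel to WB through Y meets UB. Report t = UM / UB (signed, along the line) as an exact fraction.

t = -5/4

Choose coordinates W = (0, 0), V = (1, 0), B = (0, 1).
1. E lies on line VW with VE:EW = 3:5 ⇒ E = (5/8, 0)
2. U is the midpoint of BV ⇒ U = (1/2, 1/2)
3. Y lies on line EU with EY:YU = -4:5 ⇒ Y = (9/8, -2)
through Y parallel to WB: direction (0, 1); meets UB at M = (9/8, -1/8)
M = U + t·(B−U) with t = -5/4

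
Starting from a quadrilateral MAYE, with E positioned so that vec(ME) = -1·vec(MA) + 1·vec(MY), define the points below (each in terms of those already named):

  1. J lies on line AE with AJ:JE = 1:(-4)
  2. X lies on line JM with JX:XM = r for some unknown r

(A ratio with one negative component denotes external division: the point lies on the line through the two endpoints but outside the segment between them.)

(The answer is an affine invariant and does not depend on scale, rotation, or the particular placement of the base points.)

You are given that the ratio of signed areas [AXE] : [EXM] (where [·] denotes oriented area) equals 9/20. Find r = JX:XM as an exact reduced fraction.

Set M = (0, 0), A = (1, 0), Y = (0, 1), E = (-1, 1); any affine frame gives the same invariant.
1. J lies on line AE with AJ:JE = 1:(-4) ⇒ J = (5/3, -1/3)
2. With JX:XM = r, write λ = r/(r+1) so X = J + λ·(M−J); X is affine-linear in λ
Every point depending on X is an affine combination of X and λ-independent points, so each such coordinate is linear in λ; the λ² term in each signed area is a multiple of (M−J)×(M−J) = 0, so 2·[AXE] and 2·[EXM] are each linear in λ. Evaluating at λ=0 and λ=1:
  2·[AXE] = −λ,   2·[EXM] = 4/3·λ − 4/3
So [AXE]:[EXM] = (−λ) / (4/3·λ − 4/3). Setting this equal to 9/20:
  −λ = 9/20·(4/3·λ − 4/3)  ⇒  λ = 3/8
Then r = λ/(1−λ) = (3/8)/(5/8) = 3/5. Check: with r = 3/5, X = (25/24, -5/24) and [AXE]:[EXM] = 9/20 as required.

r = 3/5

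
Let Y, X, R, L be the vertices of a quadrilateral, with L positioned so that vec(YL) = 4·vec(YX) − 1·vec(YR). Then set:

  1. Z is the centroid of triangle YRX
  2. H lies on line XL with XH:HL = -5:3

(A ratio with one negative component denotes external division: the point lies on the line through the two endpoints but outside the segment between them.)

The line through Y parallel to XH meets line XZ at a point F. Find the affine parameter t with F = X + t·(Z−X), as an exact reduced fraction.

t = -3

Set Y = (0, 0), X = (1, 0), R = (0, 1), L = (4, -1); any affine frame gives the same invariant.
1. Z is the centroid of triangle YRX ⇒ Z = (1/3, 1/3)
2. H lies on line XL with XH:HL = -5:3 ⇒ H = (17/2, -5/2)
through Y parallel to XH: direction (15/2, -5/2); meets XZ at F = (3, -1)
F = X + t·(Z−X) with t = -3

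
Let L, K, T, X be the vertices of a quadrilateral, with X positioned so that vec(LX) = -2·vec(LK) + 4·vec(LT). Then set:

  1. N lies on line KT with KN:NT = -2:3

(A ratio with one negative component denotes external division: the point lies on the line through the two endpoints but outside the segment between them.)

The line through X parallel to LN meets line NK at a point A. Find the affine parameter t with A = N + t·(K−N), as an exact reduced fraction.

Assign L = (0, 0), K = (1, 0), T = (0, 1), X = (-2, 4) — the answer is frame-independent, so this choice is without loss of generality.
1. N lies on line KT with KN:NT = -2:3 ⇒ N = (3, -2)
through X parallel to LN: direction (3, -2); meets NK at A = (-5, 6)
A = N + t·(K−N) with t = 4

t = 4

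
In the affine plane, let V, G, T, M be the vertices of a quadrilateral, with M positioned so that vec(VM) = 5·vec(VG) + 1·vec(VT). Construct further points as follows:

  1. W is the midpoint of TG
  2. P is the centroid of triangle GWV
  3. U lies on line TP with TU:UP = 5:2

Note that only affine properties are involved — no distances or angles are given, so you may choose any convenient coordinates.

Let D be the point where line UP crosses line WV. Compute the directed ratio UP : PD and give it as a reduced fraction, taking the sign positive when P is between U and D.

UP:PD = -8/7

Choose coordinates V = (0, 0), G = (1, 0), T = (0, 1), M = (5, 1).
1. W is the midpoint of TG ⇒ W = (1/2, 1/2)
2. P is the centroid of triangle GWV ⇒ P = (1/2, 1/6)
3. U lies on line TP with TU:UP = 5:2 ⇒ U = (5/14, 17/42)
line UP meets WV at D = (3/8, 3/8)
P = U + t·(D−U) with t = 8, so UP:PD = 8:-7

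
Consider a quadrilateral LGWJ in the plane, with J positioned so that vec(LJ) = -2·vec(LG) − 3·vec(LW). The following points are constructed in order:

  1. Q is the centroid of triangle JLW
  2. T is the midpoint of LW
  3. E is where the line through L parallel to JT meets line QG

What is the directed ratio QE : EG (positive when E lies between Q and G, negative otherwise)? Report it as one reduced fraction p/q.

Assign L = (0, 0), G = (1, 0), W = (0, 1), J = (-2, -3) — the answer is frame-independent, so this choice is without loss of generality.
1. Q is the centroid of triangle JLW ⇒ Q = (-2/3, -2/3)
2. T is the midpoint of LW ⇒ T = (0, 1/2)
3. E is where the line through L parallel to JT meets line QG ⇒ E = (-8/27, -14/27)
E = Q + t·(G−Q) with t = 2/9, so QE:EG = t:(1−t) = 2/9:7/9

QE:EG = 2/7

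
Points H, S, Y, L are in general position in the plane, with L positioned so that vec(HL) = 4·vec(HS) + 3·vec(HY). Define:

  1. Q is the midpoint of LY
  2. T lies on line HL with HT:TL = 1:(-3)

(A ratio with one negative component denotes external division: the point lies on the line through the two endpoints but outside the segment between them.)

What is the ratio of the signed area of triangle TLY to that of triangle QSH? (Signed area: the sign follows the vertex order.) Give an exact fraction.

Assign H = (0, 0), S = (1, 0), Y = (0, 1), L = (4, 3) — the answer is frame-independent, so this choice is without loss of generality.
1. Q is the midpoint of LY ⇒ Q = (2, 2)
2. T lies on line HL with HT:TL = 1:(-3) ⇒ T = (-2, -3/2)
2·[TLY] = 6, 2·[QSH] = -2
[TLY]:[QSH] = 6:-2 = -3

[TLY]:[QSH] = -3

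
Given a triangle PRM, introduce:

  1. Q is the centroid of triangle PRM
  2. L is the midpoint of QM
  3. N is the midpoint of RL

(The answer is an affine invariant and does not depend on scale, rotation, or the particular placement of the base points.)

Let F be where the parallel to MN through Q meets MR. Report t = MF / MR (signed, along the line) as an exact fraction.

t = -2

Work in coordinates with P = (0, 0), R = (1, 0), M = (0, 1).
1. Q is the centroid of triangle PRM ⇒ Q = (1/3, 1/3)
2. L is the midpoint of QM ⇒ L = (1/6, 2/3)
3. N is the midpoint of RL ⇒ N = (7/12, 1/3)
through Q parallel to MN: direction (7/12, -2/3); meets MR at F = (-2, 3)
F = M + t·(R−M) with t = -2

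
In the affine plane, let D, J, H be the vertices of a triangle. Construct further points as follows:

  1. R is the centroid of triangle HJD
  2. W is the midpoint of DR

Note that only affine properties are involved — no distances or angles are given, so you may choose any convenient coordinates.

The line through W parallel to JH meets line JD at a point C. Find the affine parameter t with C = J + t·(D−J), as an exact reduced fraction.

Choose coordinates D = (0, 0), J = (1, 0), H = (0, 1).
1. R is the centroid of triangle HJD ⇒ R = (1/3, 1/3)
2. W is the midpoint of DR ⇒ W = (1/6, 1/6)
through W parallel to JH: direction (-1, 1); meets JD at C = (1/3, 0)
C = J + t·(D−J) with t = 2/3

t = 2/3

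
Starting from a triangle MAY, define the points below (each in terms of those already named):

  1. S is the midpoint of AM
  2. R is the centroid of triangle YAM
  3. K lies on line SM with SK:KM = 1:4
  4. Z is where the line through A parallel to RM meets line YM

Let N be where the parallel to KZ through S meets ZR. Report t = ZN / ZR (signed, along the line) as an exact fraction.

Work in coordinates with M = (0, 0), A = (1, 0), Y = (0, 1).
1. S is the midpoint of AM ⇒ S = (1/2, 0)
2. R is the centroid of triangle YAM ⇒ R = (1/3, 1/3)
3. K lies on line SM with SK:KM = 1:4 ⇒ K = (2/5, 0)
4. Z is where the line through A parallel to RM meets line YM ⇒ Z = (0, -1)
through S parallel to KZ: direction (-2/5, -1); meets ZR at N = (-1/6, -5/3)
N = Z + t·(R−Z) with t = -1/2

t = -1/2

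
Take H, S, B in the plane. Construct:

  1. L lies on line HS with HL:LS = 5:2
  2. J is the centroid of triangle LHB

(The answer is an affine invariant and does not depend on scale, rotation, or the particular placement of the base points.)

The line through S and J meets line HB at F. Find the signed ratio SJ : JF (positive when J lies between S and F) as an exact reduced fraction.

SJ:JF = 16/5

Choose coordinates H = (0, 0), S = (1, 0), B = (0, 1).
1. L lies on line HS with HL:LS = 5:2 ⇒ L = (5/7, 0)
2. J is the centroid of triangle LHB ⇒ J = (5/21, 1/3)
line SJ meets HB at F = (0, 7/16)
J = S + t·(F−S) with t = 16/21, so SJ:JF = 16/21:5/21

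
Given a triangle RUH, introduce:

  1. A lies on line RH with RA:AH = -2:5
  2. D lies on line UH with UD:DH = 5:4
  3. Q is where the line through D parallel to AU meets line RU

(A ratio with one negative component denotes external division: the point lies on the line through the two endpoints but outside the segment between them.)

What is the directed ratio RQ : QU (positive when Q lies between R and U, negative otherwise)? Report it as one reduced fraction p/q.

Set R = (0, 0), U = (1, 0), H = (0, 1); any affine frame gives the same invariant.
1. A lies on line RH with RA:AH = -2:5 ⇒ A = (0, -2/3)
2. D lies on line UH with UD:DH = 5:4 ⇒ D = (4/9, 5/9)
3. Q is where the line through D parallel to AU meets line RU ⇒ Q = (-7/18, 0)
Q = R + t·(U−R) with t = -7/18, so RQ:QU = t:(1−t) = -7/18:25/18

RQ:QU = -7/25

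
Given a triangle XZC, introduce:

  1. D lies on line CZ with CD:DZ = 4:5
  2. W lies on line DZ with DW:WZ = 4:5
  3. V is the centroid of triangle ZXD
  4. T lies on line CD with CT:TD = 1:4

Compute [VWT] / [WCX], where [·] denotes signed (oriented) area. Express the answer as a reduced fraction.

Work in coordinates with X = (0, 0), Z = (1, 0), C = (0, 1).
1. D lies on line CZ with CD:DZ = 4:5 ⇒ D = (4/9, 5/9)
2. W lies on line DZ with DW:WZ = 4:5 ⇒ W = (56/81, 25/81)
3. V is the centroid of triangle ZXD ⇒ V = (13/27, 5/27)
4. T lies on line CD with CT:TD = 1:4 ⇒ T = (4/45, 41/45)
2·[VWT] = 244/1215, 2·[WCX] = 56/81
[VWT]:[WCX] = 244/1215:56/81 = 61/210

[VWT]:[WCX] = 61/210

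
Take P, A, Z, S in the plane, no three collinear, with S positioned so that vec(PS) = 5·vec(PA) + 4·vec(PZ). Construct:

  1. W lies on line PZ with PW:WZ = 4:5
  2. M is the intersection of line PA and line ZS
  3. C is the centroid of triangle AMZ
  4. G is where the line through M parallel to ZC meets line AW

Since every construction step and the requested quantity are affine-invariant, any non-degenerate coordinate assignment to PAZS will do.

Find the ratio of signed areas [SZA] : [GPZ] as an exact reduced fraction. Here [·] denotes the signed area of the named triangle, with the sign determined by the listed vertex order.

Set P = (0, 0), A = (1, 0), Z = (0, 1), S = (5, 4); any affine frame gives the same invariant.
1. W lies on line PZ with PW:WZ = 4:5 ⇒ W = (0, 4/9)
2. M is the intersection of line PA and line ZS ⇒ M = (-5/3, 0)
3. C is the centroid of triangle AMZ ⇒ C = (-2/9, 1/3)
4. G is where the line through M parallel to ZC meets line AW ⇒ G = (-41/31, 32/31)
2·[SZA] = 8, 2·[GPZ] = 41/31
[SZA]:[GPZ] = 8:41/31 = 248/41

[SZA]:[GPZ] = 248/41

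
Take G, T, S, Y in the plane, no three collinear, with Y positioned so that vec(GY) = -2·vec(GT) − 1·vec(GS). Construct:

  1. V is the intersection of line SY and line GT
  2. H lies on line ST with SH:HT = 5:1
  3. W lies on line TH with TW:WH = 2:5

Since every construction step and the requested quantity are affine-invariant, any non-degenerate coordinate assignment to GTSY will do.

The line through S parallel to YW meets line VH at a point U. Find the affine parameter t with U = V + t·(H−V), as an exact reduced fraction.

Work in coordinates with G = (0, 0), T = (1, 0), S = (0, 1), Y = (-2, -1).
1. V is the intersection of line SY and line GT ⇒ V = (-1, 0)
2. H lies on line ST with SH:HT = 5:1 ⇒ H = (5/6, 1/6)
3. W lies on line TH with TW:WH = 2:5 ⇒ W = (20/21, 1/21)
through S parallel to YW: direction (62/21, 22/21); meets VH at U = (-31/9, -2/9)
U = V + t·(H−V) with t = -4/3

t = -4/3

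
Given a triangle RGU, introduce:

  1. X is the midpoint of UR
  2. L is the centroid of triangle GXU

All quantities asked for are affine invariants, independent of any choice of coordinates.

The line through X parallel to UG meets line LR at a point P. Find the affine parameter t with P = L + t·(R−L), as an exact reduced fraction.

t = 2/5

Work in coordinates with R = (0, 0), G = (1, 0), U = (0, 1).
1. X is the midpoint of UR ⇒ X = (0, 1/2)
2. L is the centroid of triangle GXU ⇒ L = (1/3, 1/2)
through X parallel to UG: direction (1, -1); meets LR at P = (1/5, 3/10)
P = L + t·(R−L) with t = 2/5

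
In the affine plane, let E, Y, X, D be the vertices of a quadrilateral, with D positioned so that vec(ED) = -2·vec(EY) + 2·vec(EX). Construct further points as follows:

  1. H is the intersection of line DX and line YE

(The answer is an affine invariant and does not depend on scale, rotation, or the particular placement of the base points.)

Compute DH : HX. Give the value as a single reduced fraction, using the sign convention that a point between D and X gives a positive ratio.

DH:HX = -2

Work in coordinates with E = (0, 0), Y = (1, 0), X = (0, 1), D = (-2, 2).
1. H is the intersection of line DX and line YE ⇒ H = (2, 0)
H = D + t·(X−D) with t = 2, so DH:HX = t:(1−t) = 2:-1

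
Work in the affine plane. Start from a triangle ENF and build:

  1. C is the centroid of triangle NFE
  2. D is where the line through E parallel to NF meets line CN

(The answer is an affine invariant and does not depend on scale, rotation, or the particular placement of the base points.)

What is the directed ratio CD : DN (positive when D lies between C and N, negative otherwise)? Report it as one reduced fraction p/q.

CD:DN = -2/3

Assign E = (0, 0), N = (1, 0), F = (0, 1) — the answer is frame-independent, so this choice is without loss of generality.
1. C is the centroid of triangle NFE ⇒ C = (1/3, 1/3)
2. D is where the line through E parallel to NF meets line CN ⇒ D = (-1, 1)
D = C + t·(N−C) with t = -2, so CD:DN = t:(1−t) = -2:3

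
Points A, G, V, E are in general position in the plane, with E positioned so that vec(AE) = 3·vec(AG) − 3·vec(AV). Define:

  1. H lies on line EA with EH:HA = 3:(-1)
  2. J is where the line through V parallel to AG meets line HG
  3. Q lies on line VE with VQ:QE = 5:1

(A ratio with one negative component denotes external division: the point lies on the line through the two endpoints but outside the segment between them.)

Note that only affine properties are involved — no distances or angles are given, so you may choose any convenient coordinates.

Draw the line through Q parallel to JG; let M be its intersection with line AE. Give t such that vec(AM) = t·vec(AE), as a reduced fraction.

Work in coordinates with A = (0, 0), G = (1, 0), V = (0, 1), E = (3, -3).
1. H lies on line EA with EH:HA = 3:(-1) ⇒ H = (-3/2, 3/2)
2. J is where the line through V parallel to AG meets line HG ⇒ J = (-2/3, 1)
3. Q lies on line VE with VQ:QE = 5:1 ⇒ Q = (5/2, -7/3)
through Q parallel to JG: direction (5/3, -1); meets AE at M = (25/12, -25/12)
M = A + t·(E−A) with t = 25/36

t = 25/36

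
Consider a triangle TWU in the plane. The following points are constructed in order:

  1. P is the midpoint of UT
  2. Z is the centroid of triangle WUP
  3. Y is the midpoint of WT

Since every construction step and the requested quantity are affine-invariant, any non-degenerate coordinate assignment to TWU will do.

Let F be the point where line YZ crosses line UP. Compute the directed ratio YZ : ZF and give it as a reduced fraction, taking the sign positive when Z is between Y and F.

Set T = (0, 0), W = (1, 0), U = (0, 1); any affine frame gives the same invariant.
1. P is the midpoint of UT ⇒ P = (0, 1/2)
2. Z is the centroid of triangle WUP ⇒ Z = (1/3, 1/2)
3. Y is the midpoint of WT ⇒ Y = (1/2, 0)
line YZ meets UP at F = (0, 3/2)
Z = Y + t·(F−Y) with t = 1/3, so YZ:ZF = 1/3:2/3

YZ:ZF = 1/2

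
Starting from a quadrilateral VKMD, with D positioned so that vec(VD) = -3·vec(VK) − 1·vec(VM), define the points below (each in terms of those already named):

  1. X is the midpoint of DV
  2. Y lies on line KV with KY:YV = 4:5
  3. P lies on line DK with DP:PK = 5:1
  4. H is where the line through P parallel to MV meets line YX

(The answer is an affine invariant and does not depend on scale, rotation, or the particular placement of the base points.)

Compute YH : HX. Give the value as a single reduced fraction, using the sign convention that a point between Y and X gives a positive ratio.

YH:HX = 4/33

Set V = (0, 0), K = (1, 0), M = (0, 1), D = (-3, -1); any affine frame gives the same invariant.
1. X is the midpoint of DV ⇒ X = (-3/2, -1/2)
2. Y lies on line KV with KY:YV = 4:5 ⇒ Y = (5/9, 0)
3. P lies on line DK with DP:PK = 5:1 ⇒ P = (1/3, -1/6)
4. H is where the line through P parallel to MV meets line YX ⇒ H = (1/3, -2/37)
H = Y + t·(X−Y) with t = 4/37, so YH:HX = t:(1−t) = 4/37:33/37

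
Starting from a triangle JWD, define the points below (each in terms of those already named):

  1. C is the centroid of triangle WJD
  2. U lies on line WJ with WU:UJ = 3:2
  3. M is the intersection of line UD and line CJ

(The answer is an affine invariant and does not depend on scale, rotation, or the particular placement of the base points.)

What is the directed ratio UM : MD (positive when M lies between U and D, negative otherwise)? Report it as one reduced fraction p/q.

Set J = (0, 0), W = (1, 0), D = (0, 1); any affine frame gives the same invariant.
1. C is the centroid of triangle WJD ⇒ C = (1/3, 1/3)
2. U lies on line WJ with WU:UJ = 3:2 ⇒ U = (2/5, 0)
3. M is the intersection of line UD and line CJ ⇒ M = (2/7, 2/7)
M = U + t·(D−U) with t = 2/7, so UM:MD = t:(1−t) = 2/7:5/7

UM:MD = 2/5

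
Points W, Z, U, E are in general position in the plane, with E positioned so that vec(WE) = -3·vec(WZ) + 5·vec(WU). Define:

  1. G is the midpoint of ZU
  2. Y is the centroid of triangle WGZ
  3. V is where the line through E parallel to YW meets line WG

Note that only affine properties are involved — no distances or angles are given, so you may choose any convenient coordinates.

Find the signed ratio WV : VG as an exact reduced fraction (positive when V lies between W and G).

Set W = (0, 0), Z = (1, 0), U = (0, 1), E = (-3, 5); any affine frame gives the same invariant.
1. G is the midpoint of ZU ⇒ G = (1/2, 1/2)
2. Y is the centroid of triangle WGZ ⇒ Y = (1/2, 1/6)
3. V is where the line through E parallel to YW meets line WG ⇒ V = (9, 9)
V = W + t·(G−W) with t = 18, so WV:VG = t:(1−t) = 18:-17

WV:VG = -18/17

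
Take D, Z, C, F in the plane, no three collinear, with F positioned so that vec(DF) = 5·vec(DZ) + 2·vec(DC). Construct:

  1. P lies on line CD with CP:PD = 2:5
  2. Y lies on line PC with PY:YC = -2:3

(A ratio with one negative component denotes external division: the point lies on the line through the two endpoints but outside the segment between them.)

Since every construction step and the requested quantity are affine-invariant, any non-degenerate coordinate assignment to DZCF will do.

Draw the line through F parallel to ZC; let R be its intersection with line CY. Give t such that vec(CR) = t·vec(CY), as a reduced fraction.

Assign D = (0, 0), Z = (1, 0), C = (0, 1), F = (5, 2) — the answer is frame-independent, so this choice is without loss of generality.
1. P lies on line CD with CP:PD = 2:5 ⇒ P = (0, 5/7)
2. Y lies on line PC with PY:YC = -2:3 ⇒ Y = (0, 1/7)
through F parallel to ZC: direction (-1, 1); meets CY at R = (0, 7)
R = C + t·(Y−C) with t = -7

t = -7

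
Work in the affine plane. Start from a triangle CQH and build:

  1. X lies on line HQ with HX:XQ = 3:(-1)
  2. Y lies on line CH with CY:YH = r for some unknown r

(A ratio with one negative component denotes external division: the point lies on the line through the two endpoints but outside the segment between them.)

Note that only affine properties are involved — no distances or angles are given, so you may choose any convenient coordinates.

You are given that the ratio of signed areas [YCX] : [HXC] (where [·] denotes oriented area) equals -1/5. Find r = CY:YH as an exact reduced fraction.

Choose coordinates C = (0, 0), Q = (1, 0), H = (0, 1).
1. X lies on line HQ with HX:XQ = 3:(-1) ⇒ X = (3/2, -1/2)
2. With CY:YH = r, write λ = r/(r+1) so Y = C + λ·(H−C); Y is affine-linear in λ
Every point depending on Y is an affine combination of Y and λ-independent points, so each such coordinate is linear in λ; the λ² term in each signed area is a multiple of (H−C)×(H−C) = 0, so 2·[YCX] and 2·[HXC] are each linear in λ. Evaluating at λ=0 and λ=1:
  2·[YCX] = 3/2·λ,   2·[HXC] = -3/2
So [YCX]:[HXC] = (3/2·λ) / (-3/2). Setting this equal to -1/5:
  3/2·λ = -1/5·(-3/2)  ⇒  λ = 1/5
Then r = λ/(1−λ) = (1/5)/(4/5) = 1/4. Check: with r = 1/4, Y = (0, 1/5) and [YCX]:[HXC] = -1/5 as required.

r = 1/4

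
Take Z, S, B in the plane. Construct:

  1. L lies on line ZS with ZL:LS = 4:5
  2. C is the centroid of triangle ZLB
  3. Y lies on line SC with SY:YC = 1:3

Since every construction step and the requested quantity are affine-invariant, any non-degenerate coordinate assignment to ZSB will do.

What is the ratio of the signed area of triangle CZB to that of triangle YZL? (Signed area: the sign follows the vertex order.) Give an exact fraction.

Work in coordinates with Z = (0, 0), S = (1, 0), B = (0, 1).
1. L lies on line ZS with ZL:LS = 4:5 ⇒ L = (4/9, 0)
2. C is the centroid of triangle ZLB ⇒ C = (4/27, 1/3)
3. Y lies on line SC with SY:YC = 1:3 ⇒ Y = (85/108, 1/12)
2·[CZB] = -4/27, 2·[YZL] = 1/27
[CZB]:[YZL] = -4/27:1/27 = -4

[CZB]:[YZL] = -4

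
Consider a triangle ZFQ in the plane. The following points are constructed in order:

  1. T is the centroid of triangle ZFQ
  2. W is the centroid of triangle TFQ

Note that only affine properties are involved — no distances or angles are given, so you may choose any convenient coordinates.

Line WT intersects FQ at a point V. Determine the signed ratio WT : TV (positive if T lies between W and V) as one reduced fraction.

WT:TV = -2/3

Choose coordinates Z = (0, 0), F = (1, 0), Q = (0, 1).
1. T is the centroid of triangle ZFQ ⇒ T = (1/3, 1/3)
2. W is the centroid of triangle TFQ ⇒ W = (4/9, 4/9)
line WT meets FQ at V = (1/2, 1/2)
T = W + t·(V−W) with t = -2, so WT:TV = -2:3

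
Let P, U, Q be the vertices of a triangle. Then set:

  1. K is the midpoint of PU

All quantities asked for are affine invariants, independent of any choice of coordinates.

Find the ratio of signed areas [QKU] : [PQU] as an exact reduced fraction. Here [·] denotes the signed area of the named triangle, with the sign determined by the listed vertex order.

[QKU]:[PQU] = -1/2

Assign P = (0, 0), U = (1, 0), Q = (0, 1) — the answer is frame-independent, so this choice is without loss of generality.
1. K is the midpoint of PU ⇒ K = (1/2, 0)
2·[QKU] = 1/2, 2·[PQU] = -1
[QKU]:[PQU] = 1/2:-1 = -1/2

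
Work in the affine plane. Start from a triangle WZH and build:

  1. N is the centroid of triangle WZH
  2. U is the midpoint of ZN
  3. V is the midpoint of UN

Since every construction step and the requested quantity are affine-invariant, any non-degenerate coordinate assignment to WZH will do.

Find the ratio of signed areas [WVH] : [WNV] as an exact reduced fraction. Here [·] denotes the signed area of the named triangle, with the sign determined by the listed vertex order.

[WVH]:[WNV] = -6

Assign W = (0, 0), Z = (1, 0), H = (0, 1) — the answer is frame-independent, so this choice is without loss of generality.
1. N is the centroid of triangle WZH ⇒ N = (1/3, 1/3)
2. U is the midpoint of ZN ⇒ U = (2/3, 1/6)
3. V is the midpoint of UN ⇒ V = (1/2, 1/4)
2·[WVH] = 1/2, 2·[WNV] = -1/12
[WVH]:[WNV] = 1/2:-1/12 = -6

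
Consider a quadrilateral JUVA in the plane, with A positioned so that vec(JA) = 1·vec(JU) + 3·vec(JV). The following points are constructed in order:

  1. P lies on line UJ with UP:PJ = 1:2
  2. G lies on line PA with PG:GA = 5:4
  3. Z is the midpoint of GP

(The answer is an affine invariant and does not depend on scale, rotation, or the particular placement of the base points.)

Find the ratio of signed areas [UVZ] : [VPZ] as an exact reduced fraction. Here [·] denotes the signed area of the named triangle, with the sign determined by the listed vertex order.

Choose coordinates J = (0, 0), U = (1, 0), V = (0, 1), A = (1, 3).
1. P lies on line UJ with UP:PJ = 1:2 ⇒ P = (2/3, 0)
2. G lies on line PA with PG:GA = 5:4 ⇒ G = (23/27, 5/3)
3. Z is the midpoint of GP ⇒ Z = (41/54, 5/6)
2·[UVZ] = -16/27, 2·[VPZ] = 35/54
[UVZ]:[VPZ] = -16/27:35/54 = -32/35

[UVZ]:[VPZ] = -32/35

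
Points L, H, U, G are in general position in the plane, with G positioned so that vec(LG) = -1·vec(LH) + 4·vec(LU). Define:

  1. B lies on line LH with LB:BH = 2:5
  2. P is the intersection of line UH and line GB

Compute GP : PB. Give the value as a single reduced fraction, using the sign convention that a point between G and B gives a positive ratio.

Choose coordinates L = (0, 0), H = (1, 0), U = (0, 1), G = (-1, 4).
1. B lies on line LH with LB:BH = 2:5 ⇒ B = (2/7, 0)
2. P is the intersection of line UH and line GB ⇒ P = (-1/19, 20/19)
P = G + t·(B−G) with t = 14/19, so GP:PB = t:(1−t) = 14/19:5/19

GP:PB = 14/5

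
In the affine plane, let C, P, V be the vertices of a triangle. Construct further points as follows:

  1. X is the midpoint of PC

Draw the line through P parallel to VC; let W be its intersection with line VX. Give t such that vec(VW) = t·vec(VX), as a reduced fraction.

t = 2

Work in coordinates with C = (0, 0), P = (1, 0), V = (0, 1).
1. X is the midpoint of PC ⇒ X = (1/2, 0)
through P parallel to VC: direction (0, -1); meets VX at W = (1, -1)
W = V + t·(X−V) with t = 2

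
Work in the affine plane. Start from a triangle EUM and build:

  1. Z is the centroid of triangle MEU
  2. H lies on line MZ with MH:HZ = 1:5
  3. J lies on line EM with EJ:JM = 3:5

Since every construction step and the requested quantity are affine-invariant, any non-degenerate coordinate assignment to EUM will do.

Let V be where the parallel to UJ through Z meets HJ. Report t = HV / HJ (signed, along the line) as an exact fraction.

Choose coordinates E = (0, 0), U = (1, 0), M = (0, 1).
1. Z is the centroid of triangle MEU ⇒ Z = (1/3, 1/3)
2. H lies on line MZ with MH:HZ = 1:5 ⇒ H = (1/18, 8/9)
3. J lies on line EM with EJ:JM = 3:5 ⇒ J = (0, 3/8)
through Z parallel to UJ: direction (-1, 3/8); meets HJ at V = (2/231, 841/1848)
V = H + t·(J−H) with t = 65/77

t = 65/77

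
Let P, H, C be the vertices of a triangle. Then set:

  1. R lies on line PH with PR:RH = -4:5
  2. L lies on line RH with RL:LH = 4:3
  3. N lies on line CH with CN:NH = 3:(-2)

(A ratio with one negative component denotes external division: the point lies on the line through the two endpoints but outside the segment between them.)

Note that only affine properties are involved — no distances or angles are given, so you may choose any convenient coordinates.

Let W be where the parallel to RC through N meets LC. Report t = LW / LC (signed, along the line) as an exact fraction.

Choose coordinates P = (0, 0), H = (1, 0), C = (0, 1).
1. R lies on line PH with PR:RH = -4:5 ⇒ R = (-4, 0)
2. L lies on line RH with RL:LH = 4:3 ⇒ L = (-8/7, 0)
3. N lies on line CH with CN:NH = 3:(-2) ⇒ N = (3, -2)
through N parallel to RC: direction (4, 1); meets LC at W = (-6, -17/4)
W = L + t·(C−L) with t = -17/4

t = -17/4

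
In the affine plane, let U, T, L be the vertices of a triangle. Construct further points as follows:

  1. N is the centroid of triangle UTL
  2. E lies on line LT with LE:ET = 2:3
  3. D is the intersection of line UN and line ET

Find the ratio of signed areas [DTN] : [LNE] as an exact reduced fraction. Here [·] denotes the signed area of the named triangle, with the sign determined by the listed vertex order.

Set U = (0, 0), T = (1, 0), L = (0, 1); any affine frame gives the same invariant.
1. N is the centroid of triangle UTL ⇒ N = (1/3, 1/3)
2. E lies on line LT with LE:ET = 2:3 ⇒ E = (2/5, 3/5)
3. D is the intersection of line UN and line ET ⇒ D = (1/2, 1/2)
2·[DTN] = -1/6, 2·[LNE] = 2/15
[DTN]:[LNE] = -1/6:2/15 = -5/4

[DTN]:[LNE] = -5/4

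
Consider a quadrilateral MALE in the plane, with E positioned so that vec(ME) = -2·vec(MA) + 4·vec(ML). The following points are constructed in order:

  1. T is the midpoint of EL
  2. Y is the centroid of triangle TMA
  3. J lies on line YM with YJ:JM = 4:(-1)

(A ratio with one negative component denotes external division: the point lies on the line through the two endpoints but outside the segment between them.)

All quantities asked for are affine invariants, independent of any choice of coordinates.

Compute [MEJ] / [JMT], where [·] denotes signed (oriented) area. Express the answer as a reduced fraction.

[MEJ]:[JMT] = 2

Choose coordinates M = (0, 0), A = (1, 0), L = (0, 1), E = (-2, 4).
1. T is the midpoint of EL ⇒ T = (-1, 5/2)
2. Y is the centroid of triangle TMA ⇒ Y = (0, 5/6)
3. J lies on line YM with YJ:JM = 4:(-1) ⇒ J = (0, -5/18)
2·[MEJ] = 5/9, 2·[JMT] = 5/18
[MEJ]:[JMT] = 5/9:5/18 = 2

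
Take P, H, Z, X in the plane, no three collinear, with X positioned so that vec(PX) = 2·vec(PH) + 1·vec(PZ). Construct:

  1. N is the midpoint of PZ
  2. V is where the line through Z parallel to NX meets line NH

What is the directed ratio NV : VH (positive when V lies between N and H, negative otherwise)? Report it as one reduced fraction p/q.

NV:VH = -2/5

Work in coordinates with P = (0, 0), H = (1, 0), Z = (0, 1), X = (2, 1).
1. N is the midpoint of PZ ⇒ N = (0, 1/2)
2. V is where the line through Z parallel to NX meets line NH ⇒ V = (-2/3, 5/6)
V = N + t·(H−N) with t = -2/3, so NV:VH = t:(1−t) = -2/3:5/3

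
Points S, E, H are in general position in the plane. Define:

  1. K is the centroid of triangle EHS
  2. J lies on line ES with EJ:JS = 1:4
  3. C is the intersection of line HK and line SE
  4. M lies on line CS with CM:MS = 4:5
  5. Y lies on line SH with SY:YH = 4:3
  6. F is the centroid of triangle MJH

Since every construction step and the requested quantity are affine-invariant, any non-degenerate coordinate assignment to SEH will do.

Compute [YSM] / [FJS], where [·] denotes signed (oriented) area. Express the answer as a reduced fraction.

[YSM]:[FJS] = -25/42

Assign S = (0, 0), E = (1, 0), H = (0, 1) — the answer is frame-independent, so this choice is without loss of generality.
1. K is the centroid of triangle EHS ⇒ K = (1/3, 1/3)
2. J lies on line ES with EJ:JS = 1:4 ⇒ J = (4/5, 0)
3. C is the intersection of line HK and line SE ⇒ C = (1/2, 0)
4. M lies on line CS with CM:MS = 4:5 ⇒ M = (5/18, 0)
5. Y lies on line SH with SY:YH = 4:3 ⇒ Y = (0, 4/7)
6. F is the centroid of triangle MJH ⇒ F = (97/270, 1/3)
2·[YSM] = 10/63, 2·[FJS] = -4/15
[YSM]:[FJS] = 10/63:-4/15 = -25/42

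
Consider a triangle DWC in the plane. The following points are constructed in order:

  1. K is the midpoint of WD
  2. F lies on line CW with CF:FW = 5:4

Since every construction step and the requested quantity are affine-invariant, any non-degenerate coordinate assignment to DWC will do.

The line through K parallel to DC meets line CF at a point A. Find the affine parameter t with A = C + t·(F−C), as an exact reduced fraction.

t = 9/10

Choose coordinates D = (0, 0), W = (1, 0), C = (0, 1).
1. K is the midpoint of WD ⇒ K = (1/2, 0)
2. F lies on line CW with CF:FW = 5:4 ⇒ F = (5/9, 4/9)
through K parallel to DC: direction (0, 1); meets CF at A = (1/2, 1/2)
A = C + t·(F−C) with t = 9/10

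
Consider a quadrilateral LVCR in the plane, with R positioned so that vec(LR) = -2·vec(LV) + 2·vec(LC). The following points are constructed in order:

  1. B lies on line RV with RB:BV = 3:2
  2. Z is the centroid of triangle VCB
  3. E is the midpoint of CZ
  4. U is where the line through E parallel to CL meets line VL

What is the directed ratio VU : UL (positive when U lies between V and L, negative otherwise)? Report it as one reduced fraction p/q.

Set L = (0, 0), V = (1, 0), C = (0, 1), R = (-2, 2); any affine frame gives the same invariant.
1. B lies on line RV with RB:BV = 3:2 ⇒ B = (-1/5, 4/5)
2. Z is the centroid of triangle VCB ⇒ Z = (4/15, 3/5)
3. E is the midpoint of CZ ⇒ E = (2/15, 4/5)
4. U is where the line through E parallel to CL meets line VL ⇒ U = (2/15, 0)
U = V + t·(L−V) with t = 13/15, so VU:UL = t:(1−t) = 13/15:2/15

VU:UL = 13/2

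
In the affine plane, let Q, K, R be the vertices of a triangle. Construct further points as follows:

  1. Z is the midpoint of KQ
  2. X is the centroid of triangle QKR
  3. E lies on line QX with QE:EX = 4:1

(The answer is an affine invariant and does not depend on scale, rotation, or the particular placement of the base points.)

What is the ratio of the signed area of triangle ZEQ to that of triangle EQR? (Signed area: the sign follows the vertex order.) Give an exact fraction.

[ZEQ]:[EQR] = -1/2

Work in coordinates with Q = (0, 0), K = (1, 0), R = (0, 1).
1. Z is the midpoint of KQ ⇒ Z = (1/2, 0)
2. X is the centroid of triangle QKR ⇒ X = (1/3, 1/3)
3. E lies on line QX with QE:EX = 4:1 ⇒ E = (4/15, 4/15)
2·[ZEQ] = 2/15, 2·[EQR] = -4/15
[ZEQ]:[EQR] = 2/15:-4/15 = -1/2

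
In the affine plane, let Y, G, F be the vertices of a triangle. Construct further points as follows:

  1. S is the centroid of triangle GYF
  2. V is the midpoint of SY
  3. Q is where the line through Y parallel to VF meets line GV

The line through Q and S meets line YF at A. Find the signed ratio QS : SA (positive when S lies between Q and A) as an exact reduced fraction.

Set Y = (0, 0), G = (1, 0), F = (0, 1); any affine frame gives the same invariant.
1. S is the centroid of triangle GYF ⇒ S = (1/3, 1/3)
2. V is the midpoint of SY ⇒ V = (1/6, 1/6)
3. Q is where the line through Y parallel to VF meets line GV ⇒ Q = (-1/24, 5/24)
line QS meets YF at A = (0, 2/9)
S = Q + t·(A−Q) with t = 9, so QS:SA = 9:-8

QS:SA = -9/8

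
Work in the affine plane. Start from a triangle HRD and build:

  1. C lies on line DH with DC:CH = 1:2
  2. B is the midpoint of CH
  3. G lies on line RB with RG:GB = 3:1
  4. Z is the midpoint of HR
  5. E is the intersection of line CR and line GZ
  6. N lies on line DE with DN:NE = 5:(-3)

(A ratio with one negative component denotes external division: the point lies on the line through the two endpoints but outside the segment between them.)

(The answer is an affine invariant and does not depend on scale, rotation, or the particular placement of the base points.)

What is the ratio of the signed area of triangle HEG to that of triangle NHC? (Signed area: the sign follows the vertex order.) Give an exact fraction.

[HEG]:[NHC] = -9/20

Work in coordinates with H = (0, 0), R = (1, 0), D = (0, 1).
1. C lies on line DH with DC:CH = 1:2 ⇒ C = (0, 2/3)
2. B is the midpoint of CH ⇒ B = (0, 1/3)
3. G lies on line RB with RG:GB = 3:1 ⇒ G = (1/4, 1/4)
4. Z is the midpoint of HR ⇒ Z = (1/2, 0)
5. E is the intersection of line CR and line GZ ⇒ E = (-1/2, 1)
6. N lies on line DE with DN:NE = 5:(-3) ⇒ N = (-5/4, 1)
2·[HEG] = -3/8, 2·[NHC] = 5/6
[HEG]:[NHC] = -3/8:5/6 = -9/20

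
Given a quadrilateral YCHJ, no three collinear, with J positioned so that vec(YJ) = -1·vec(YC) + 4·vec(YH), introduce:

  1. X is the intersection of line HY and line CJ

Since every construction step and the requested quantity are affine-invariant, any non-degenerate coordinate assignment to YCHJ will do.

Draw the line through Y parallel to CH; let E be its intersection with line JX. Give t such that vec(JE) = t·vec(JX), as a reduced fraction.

Choose coordinates Y = (0, 0), C = (1, 0), H = (0, 1), J = (-1, 4).
1. X is the intersection of line HY and line CJ ⇒ X = (0, 2)
through Y parallel to CH: direction (-1, 1); meets JX at E = (2, -2)
E = J + t·(X−J) with t = 3

t = 3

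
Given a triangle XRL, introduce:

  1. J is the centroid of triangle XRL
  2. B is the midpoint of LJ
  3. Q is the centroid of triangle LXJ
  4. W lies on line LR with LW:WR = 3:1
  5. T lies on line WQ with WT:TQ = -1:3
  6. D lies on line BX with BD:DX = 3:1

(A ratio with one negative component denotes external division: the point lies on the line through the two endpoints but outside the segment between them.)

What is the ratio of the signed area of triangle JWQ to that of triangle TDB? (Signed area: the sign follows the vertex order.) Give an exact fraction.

Work in coordinates with X = (0, 0), R = (1, 0), L = (0, 1).
1. J is the centroid of triangle XRL ⇒ J = (1/3, 1/3)
2. B is the midpoint of LJ ⇒ B = (1/6, 2/3)
3. Q is the centroid of triangle LXJ ⇒ Q = (1/9, 4/9)
4. W lies on line LR with LW:WR = 3:1 ⇒ W = (3/4, 1/4)
5. T lies on line WQ with WT:TQ = -1:3 ⇒ T = (77/72, 11/72)
6. D lies on line BX with BD:DX = 3:1 ⇒ D = (1/24, 1/6)
2·[JWQ] = 1/36, 2·[TDB] = -33/64
[JWQ]:[TDB] = 1/36:-33/64 = -16/297

[JWQ]:[TDB] = -16/297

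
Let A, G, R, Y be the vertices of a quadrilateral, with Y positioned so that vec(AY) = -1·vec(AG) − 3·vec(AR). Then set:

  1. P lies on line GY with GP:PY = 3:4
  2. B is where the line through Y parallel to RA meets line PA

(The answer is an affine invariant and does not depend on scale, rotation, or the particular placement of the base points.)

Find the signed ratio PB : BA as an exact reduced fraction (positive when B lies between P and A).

PB:BA = -8/7

Assign A = (0, 0), G = (1, 0), R = (0, 1), Y = (-1, -3) — the answer is frame-independent, so this choice is without loss of generality.
1. P lies on line GY with GP:PY = 3:4 ⇒ P = (1/7, -9/7)
2. B is where the line through Y parallel to RA meets line PA ⇒ B = (-1, 9)
B = P + t·(A−P) with t = 8, so PB:BA = t:(1−t) = 8:-7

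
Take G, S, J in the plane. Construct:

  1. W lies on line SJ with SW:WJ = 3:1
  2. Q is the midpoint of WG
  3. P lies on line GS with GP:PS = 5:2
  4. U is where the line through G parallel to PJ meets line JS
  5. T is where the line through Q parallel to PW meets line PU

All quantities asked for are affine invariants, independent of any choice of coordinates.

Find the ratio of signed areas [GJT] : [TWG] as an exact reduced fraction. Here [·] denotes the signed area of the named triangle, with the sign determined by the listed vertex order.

[GJT]:[TWG] = -47/72

Choose coordinates G = (0, 0), S = (1, 0), J = (0, 1).
1. W lies on line SJ with SW:WJ = 3:1 ⇒ W = (1/4, 3/4)
2. Q is the midpoint of WG ⇒ Q = (1/8, 3/8)
3. P lies on line GS with GP:PS = 5:2 ⇒ P = (5/7, 0)
4. U is where the line through G parallel to PJ meets line JS ⇒ U = (-5/2, 7/2)
5. T is where the line through Q parallel to PW meets line PU ⇒ T = (-235/616, 105/88)
2·[GJT] = 235/616, 2·[TWG] = -45/77
[GJT]:[TWG] = 235/616:-45/77 = -47/72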